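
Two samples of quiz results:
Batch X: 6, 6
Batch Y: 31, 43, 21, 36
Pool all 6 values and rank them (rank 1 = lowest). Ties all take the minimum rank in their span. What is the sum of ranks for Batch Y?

18

Sorted (ascending): 6, 6, 21, 31, 36, 43
The 2 values of 6 occupy positions 1–2 → each gets rank 1.
Batch Y values → pooled ranks: 31→4, 43→6, 21→3, 36→5
Rank sum = 4 + 6 + 3 + 5 = 18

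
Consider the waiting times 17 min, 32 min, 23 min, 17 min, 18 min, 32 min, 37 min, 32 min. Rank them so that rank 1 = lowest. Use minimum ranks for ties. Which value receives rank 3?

18

Sorted (ascending): 17, 17, 18, 23, 32, 32, 32, 37
The 2 values of 17 occupy positions 1–2 → each gets rank 1.
The 3 values of 32 occupy positions 5–7 → each gets rank 5.
Rank 3 → value 18.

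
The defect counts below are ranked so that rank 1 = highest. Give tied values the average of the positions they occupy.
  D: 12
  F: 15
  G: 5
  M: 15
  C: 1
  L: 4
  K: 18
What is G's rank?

Sorted (descending): 18, 15, 15, 12, 5, 4, 1
The 2 values of 15 occupy positions 2–3 → average rank (2+3)/2 = 2.5.
G has value 5 → rank 5.

5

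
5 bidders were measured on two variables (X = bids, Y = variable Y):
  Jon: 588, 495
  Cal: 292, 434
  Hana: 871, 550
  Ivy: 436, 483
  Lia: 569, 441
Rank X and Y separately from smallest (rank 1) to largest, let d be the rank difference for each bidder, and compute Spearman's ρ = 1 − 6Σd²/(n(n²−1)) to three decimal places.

Ranks of variable 1: 4, 1, 5, 2, 3
Ranks of variable 2: 4, 1, 5, 3, 2
d = r₁ − r₂: 0, 0, 0, -1, 1
d²: 0, 0, 0, 1, 1; Σd² = 2
ρ = 1 − 6·2/(5·24) = 1 − 12/120 = 0.900

0.900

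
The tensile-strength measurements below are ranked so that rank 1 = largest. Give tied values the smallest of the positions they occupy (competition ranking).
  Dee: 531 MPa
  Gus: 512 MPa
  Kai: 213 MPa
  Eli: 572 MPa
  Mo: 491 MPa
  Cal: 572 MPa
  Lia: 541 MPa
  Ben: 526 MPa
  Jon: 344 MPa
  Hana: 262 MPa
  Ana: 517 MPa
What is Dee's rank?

Sorted (descending): 572, 572, 541, 531, 526, 517, 512, 491, 344, 262, 213
The 2 values of 572 occupy positions 1–2 → each gets rank 1.
Dee has value 531 MPa → rank 4.

4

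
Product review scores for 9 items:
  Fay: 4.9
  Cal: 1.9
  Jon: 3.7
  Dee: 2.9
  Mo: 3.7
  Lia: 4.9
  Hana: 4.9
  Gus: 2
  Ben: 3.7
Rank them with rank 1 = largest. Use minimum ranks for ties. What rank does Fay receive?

Sorted (descending): 4.9, 4.9, 4.9, 3.7, 3.7, 3.7, 2.9, 2, 1.9
The 3 values of 4.9 occupy positions 1–3 → each gets rank 1.
The 3 values of 3.7 occupy positions 4–6 → each gets rank 4.
Fay has value 4.9 → rank 1.

1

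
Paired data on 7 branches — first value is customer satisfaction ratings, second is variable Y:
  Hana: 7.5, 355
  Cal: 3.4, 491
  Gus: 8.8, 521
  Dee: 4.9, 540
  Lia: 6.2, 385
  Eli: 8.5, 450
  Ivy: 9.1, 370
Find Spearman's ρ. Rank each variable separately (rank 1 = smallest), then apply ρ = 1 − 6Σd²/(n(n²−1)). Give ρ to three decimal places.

-0.357

Ranks of variable 1: 4, 1, 6, 2, 3, 5, 7
Ranks of variable 2: 1, 5, 6, 7, 3, 4, 2
d = r₁ − r₂: 3, -4, 0, -5, 0, 1, 5
d²: 9, 16, 0, 25, 0, 1, 25; Σd² = 76
ρ = 1 − 6·76/(7·48) = 1 − 456/336 = -0.357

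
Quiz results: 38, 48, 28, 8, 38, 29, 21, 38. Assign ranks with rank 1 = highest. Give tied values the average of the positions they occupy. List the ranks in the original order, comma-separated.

Sorted (descending): 48, 38, 38, 38, 29, 28, 21, 8
The 3 values of 38 occupy positions 2–4 → average rank 3.

3, 1, 6, 8, 3, 5, 7, 3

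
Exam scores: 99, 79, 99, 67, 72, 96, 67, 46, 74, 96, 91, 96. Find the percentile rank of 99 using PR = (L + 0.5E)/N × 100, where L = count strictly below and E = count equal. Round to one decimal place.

91.7

N = 12.
Strictly below 99: 10. Equal to 99: 2.
PR = (10 + 0.5·2)/12 × 100 = 91.7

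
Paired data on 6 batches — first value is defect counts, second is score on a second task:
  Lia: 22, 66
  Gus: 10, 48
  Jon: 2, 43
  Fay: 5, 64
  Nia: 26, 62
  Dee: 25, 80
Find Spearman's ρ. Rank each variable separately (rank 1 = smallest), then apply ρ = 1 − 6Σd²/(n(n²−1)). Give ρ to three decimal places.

0.543

Ranks of variable 1: 4, 3, 1, 2, 6, 5
Ranks of variable 2: 5, 2, 1, 4, 3, 6
d = r₁ − r₂: -1, 1, 0, -2, 3, -1
d²: 1, 1, 0, 4, 9, 1; Σd² = 16
ρ = 1 − 6·16/(6·35) = 1 − 96/210 = 0.543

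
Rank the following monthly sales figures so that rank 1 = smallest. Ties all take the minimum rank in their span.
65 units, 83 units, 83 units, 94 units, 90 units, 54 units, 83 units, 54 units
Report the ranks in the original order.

3, 4, 4, 8, 7, 1, 4, 1

Sorted (ascending): 54, 54, 65, 83, 83, 83, 90, 94
The 2 values of 54 occupy positions 1–2 → each gets rank 1.
The 3 values of 83 occupy positions 4–6 → each gets rank 4.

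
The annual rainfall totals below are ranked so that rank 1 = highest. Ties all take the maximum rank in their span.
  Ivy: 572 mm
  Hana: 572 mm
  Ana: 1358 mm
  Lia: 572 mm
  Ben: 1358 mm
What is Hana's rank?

5

Sorted (descending): 1358, 1358, 572, 572, 572
The 2 values of 1358 occupy positions 1–2 → each gets rank 2.
The 3 values of 572 occupy positions 3–5 → each gets rank 5.
Hana has value 572 mm → rank 5.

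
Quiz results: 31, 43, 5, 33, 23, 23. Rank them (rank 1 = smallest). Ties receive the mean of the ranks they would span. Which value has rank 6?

Sorted (ascending): 5, 23, 23, 31, 33, 43
The 2 values of 23 occupy positions 2–3 → average rank (2+3)/2 = 2.5.
Rank 6 → value 43.

43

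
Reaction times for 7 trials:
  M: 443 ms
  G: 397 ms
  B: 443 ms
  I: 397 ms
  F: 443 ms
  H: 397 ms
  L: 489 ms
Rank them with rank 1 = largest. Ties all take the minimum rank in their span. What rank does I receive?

5

Sorted (descending): 489, 443, 443, 443, 397, 397, 397
The 3 values of 443 occupy positions 2–4 → each gets rank 2.
The 3 values of 397 occupy positions 5–7 → each gets rank 5.
I has value 397 ms → rank 5.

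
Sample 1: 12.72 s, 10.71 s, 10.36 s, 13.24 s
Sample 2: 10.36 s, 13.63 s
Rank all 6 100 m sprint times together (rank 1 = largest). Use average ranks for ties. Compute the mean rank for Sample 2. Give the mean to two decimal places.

3.25

Sorted (descending): 13.63, 13.24, 12.72, 10.71, 10.36, 10.36
The 2 values of 10.36 occupy positions 5–6 → average rank (5+6)/2 = 5.5.
Sample 2 values → pooled ranks: 10.36→5.5, 13.63→1
Mean rank = (5.5 + 1) / 2 = 3.25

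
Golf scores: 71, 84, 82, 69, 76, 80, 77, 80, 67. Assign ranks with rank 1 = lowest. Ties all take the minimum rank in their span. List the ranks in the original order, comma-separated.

Sorted (ascending): 67, 69, 71, 76, 77, 80, 80, 82, 84
The 2 values of 80 occupy positions 6–7 → each gets rank 6.

3, 9, 8, 2, 4, 6, 5, 6, 1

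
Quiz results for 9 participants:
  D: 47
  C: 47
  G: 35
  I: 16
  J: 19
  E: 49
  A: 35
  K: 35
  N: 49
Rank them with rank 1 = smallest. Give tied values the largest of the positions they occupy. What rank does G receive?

Sorted (ascending): 16, 19, 35, 35, 35, 47, 47, 49, 49
The 3 values of 35 occupy positions 3–5 → each gets rank 5.
The 2 values of 47 occupy positions 6–7 → each gets rank 7.
The 2 values of 49 occupy positions 8–9 → each gets rank 9.
G has value 35 → rank 5.

5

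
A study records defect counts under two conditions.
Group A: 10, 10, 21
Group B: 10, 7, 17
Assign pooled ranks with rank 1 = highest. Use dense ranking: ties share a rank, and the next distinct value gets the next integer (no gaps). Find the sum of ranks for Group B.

9

Sorted (descending): 21, 17, 10, 10, 10, 7
The 3 values of 10 share dense rank 3.
Remaining distinct values take the next consecutive integers.
Group B values → pooled ranks: 10→3, 7→4, 17→2
Rank sum = 3 + 4 + 2 = 9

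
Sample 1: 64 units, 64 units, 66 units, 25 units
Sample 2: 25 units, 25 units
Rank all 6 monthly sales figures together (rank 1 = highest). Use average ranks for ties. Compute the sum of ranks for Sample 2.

Sorted (descending): 66, 64, 64, 25, 25, 25
The 2 values of 64 occupy positions 2–3 → average rank (2+3)/2 = 2.5.
The 3 values of 25 occupy positions 4–6 → average rank 5.
Sample 2 values → pooled ranks: 25→5, 25→5
Rank sum = 5 + 5 = 10

10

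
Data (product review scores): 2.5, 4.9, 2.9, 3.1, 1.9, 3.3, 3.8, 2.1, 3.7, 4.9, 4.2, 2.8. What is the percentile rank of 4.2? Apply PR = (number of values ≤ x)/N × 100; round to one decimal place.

N = 12.
Strictly below 4.2: 9. Equal to 4.2: 1.
PR = 10/12 × 100 = 83.3

83.3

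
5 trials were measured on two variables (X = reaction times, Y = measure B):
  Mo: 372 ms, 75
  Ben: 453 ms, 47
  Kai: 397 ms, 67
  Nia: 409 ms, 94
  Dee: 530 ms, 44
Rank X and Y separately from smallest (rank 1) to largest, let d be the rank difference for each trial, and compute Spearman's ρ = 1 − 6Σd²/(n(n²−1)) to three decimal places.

-0.700

Ranks of variable 1: 1, 4, 2, 3, 5
Ranks of variable 2: 4, 2, 3, 5, 1
d = r₁ − r₂: -3, 2, -1, -2, 4
d²: 9, 4, 1, 4, 16; Σd² = 34
ρ = 1 − 6·34/(5·24) = 1 − 204/120 = -0.700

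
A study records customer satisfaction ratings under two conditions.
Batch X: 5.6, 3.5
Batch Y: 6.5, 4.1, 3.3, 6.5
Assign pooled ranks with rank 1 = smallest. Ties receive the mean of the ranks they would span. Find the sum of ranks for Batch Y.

Sorted (ascending): 3.3, 3.5, 4.1, 5.6, 6.5, 6.5
The 2 values of 6.5 occupy positions 5–6 → average rank (5+6)/2 = 5.5.
Batch Y values → pooled ranks: 6.5→5.5, 4.1→3, 3.3→1, 6.5→5.5
Rank sum = 5.5 + 3 + 1 + 5.5 = 15

15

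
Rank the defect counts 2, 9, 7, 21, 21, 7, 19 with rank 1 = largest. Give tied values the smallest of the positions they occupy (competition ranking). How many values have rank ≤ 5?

6

Sorted (descending): 21, 21, 19, 9, 7, 7, 2
The 2 values of 21 occupy positions 1–2 → each gets rank 1.
The 2 values of 7 occupy positions 5–6 → each gets rank 5.
Ranks ≤ 5: {1, 1, 3, 4, 5, 5} → 6 values.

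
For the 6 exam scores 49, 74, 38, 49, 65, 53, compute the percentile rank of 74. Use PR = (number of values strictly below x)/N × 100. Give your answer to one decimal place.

83.3

N = 6.
Strictly below 74: 5. Equal to 74: 1.
PR = 5/6 × 100 = 83.3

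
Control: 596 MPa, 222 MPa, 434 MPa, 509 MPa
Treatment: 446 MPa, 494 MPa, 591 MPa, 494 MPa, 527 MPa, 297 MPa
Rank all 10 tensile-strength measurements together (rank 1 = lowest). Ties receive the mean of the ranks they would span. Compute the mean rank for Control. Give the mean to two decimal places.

5.25

Sorted (ascending): 222, 297, 434, 446, 494, 494, 509, 527, 591, 596
The 2 values of 494 occupy positions 5–6 → average rank (5+6)/2 = 5.5.
Control values → pooled ranks: 596→10, 222→1, 434→3, 509→7
Mean rank = (10 + 1 + 3 + 7) / 4 = 5.25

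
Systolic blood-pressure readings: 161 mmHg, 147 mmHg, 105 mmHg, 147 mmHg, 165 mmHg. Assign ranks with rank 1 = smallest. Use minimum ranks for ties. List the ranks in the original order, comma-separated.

Sorted (ascending): 105, 147, 147, 161, 165
The 2 values of 147 occupy positions 2–3 → each gets rank 2.

4, 2, 1, 2, 5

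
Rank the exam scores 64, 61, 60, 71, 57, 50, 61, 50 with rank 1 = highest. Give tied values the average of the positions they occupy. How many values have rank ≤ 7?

6

Sorted (descending): 71, 64, 61, 61, 60, 57, 50, 50
The 2 values of 61 occupy positions 3–4 → average rank (3+4)/2 = 3.5.
The 2 values of 50 occupy positions 7–8 → average rank (7+8)/2 = 7.5.
Ranks ≤ 7: {1, 2, 3.5, 3.5, 5, 6} → 6 values.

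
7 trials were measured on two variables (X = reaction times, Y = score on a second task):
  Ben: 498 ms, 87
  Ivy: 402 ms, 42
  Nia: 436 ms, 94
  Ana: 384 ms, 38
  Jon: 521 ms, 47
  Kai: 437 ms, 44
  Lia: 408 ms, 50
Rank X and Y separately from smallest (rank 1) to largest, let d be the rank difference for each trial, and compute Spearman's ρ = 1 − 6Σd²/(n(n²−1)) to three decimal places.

0.536

Ranks of variable 1: 6, 2, 4, 1, 7, 5, 3
Ranks of variable 2: 6, 2, 7, 1, 4, 3, 5
d = r₁ − r₂: 0, 0, -3, 0, 3, 2, -2
d²: 0, 0, 9, 0, 9, 4, 4; Σd² = 26
ρ = 1 − 6·26/(7·48) = 1 − 156/336 = 0.536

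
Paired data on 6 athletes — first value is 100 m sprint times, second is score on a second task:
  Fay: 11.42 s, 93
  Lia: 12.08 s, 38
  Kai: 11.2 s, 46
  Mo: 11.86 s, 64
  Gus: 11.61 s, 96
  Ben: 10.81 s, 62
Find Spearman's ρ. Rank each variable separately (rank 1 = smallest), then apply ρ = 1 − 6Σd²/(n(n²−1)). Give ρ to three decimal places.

-0.086

Ranks of variable 1: 3, 6, 2, 5, 4, 1
Ranks of variable 2: 5, 1, 2, 4, 6, 3
d = r₁ − r₂: -2, 5, 0, 1, -2, -2
d²: 4, 25, 0, 1, 4, 4; Σd² = 38
ρ = 1 − 6·38/(6·35) = 1 − 228/210 = -0.086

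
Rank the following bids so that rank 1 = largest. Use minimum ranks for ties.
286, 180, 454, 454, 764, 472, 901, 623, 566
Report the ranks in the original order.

8, 9, 6, 6, 2, 5, 1, 3, 4

Sorted (descending): 901, 764, 623, 566, 472, 454, 454, 286, 180
The 2 values of 454 occupy positions 6–7 → each gets rank 6.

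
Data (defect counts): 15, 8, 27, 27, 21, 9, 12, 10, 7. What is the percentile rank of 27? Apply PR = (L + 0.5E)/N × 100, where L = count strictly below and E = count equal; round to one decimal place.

88.9

N = 9.
Strictly below 27: 7. Equal to 27: 2.
PR = (7 + 0.5·2)/9 × 100 = 88.9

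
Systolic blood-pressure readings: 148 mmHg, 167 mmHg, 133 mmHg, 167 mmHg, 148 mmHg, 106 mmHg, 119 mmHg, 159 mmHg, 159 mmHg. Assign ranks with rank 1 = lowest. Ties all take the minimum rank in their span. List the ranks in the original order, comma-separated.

Sorted (ascending): 106, 119, 133, 148, 148, 159, 159, 167, 167
The 2 values of 148 occupy positions 4–5 → each gets rank 4.
The 2 values of 159 occupy positions 6–7 → each gets rank 6.
The 2 values of 167 occupy positions 8–9 → each gets rank 8.

4, 8, 3, 8, 4, 1, 2, 6, 6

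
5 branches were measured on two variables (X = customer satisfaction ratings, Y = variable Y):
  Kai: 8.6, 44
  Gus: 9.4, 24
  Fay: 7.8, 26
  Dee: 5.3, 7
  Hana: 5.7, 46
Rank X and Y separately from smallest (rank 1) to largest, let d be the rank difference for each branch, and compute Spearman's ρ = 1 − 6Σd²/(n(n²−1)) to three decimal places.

0.100

Ranks of variable 1: 4, 5, 3, 1, 2
Ranks of variable 2: 4, 2, 3, 1, 5
d = r₁ − r₂: 0, 3, 0, 0, -3
d²: 0, 9, 0, 0, 9; Σd² = 18
ρ = 1 − 6·18/(5·24) = 1 − 108/120 = 0.100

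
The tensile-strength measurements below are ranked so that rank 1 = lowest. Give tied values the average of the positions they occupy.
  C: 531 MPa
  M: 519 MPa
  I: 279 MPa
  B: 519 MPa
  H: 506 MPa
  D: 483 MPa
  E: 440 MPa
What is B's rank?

5.5

Sorted (ascending): 279, 440, 483, 506, 519, 519, 531
The 2 values of 519 occupy positions 5–6 → average rank (5+6)/2 = 5.5.
B has value 519 MPa → rank 5.5.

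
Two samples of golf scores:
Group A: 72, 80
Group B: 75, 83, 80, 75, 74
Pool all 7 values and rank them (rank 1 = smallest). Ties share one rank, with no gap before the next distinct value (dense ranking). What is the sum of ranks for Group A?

Sorted (ascending): 72, 74, 75, 75, 80, 80, 83
The 2 values of 75 share dense rank 3.
The 2 values of 80 share dense rank 4.
Remaining distinct values take the next consecutive integers.
Group A values → pooled ranks: 72→1, 80→4
Rank sum = 1 + 4 = 5

5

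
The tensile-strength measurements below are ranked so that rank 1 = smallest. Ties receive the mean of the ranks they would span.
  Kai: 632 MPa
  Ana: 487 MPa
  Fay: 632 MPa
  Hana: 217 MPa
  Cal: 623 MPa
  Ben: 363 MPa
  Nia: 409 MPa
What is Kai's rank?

Sorted (ascending): 217, 363, 409, 487, 623, 632, 632
The 2 values of 632 occupy positions 6–7 → average rank (6+7)/2 = 6.5.
Kai has value 632 MPa → rank 6.5.

6.5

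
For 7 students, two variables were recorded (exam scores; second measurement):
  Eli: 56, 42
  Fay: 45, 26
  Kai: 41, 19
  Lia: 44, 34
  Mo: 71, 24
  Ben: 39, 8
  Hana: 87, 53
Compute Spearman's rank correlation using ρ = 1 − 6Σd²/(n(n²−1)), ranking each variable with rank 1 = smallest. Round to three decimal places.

Ranks of variable 1: 5, 4, 2, 3, 6, 1, 7
Ranks of variable 2: 6, 4, 2, 5, 3, 1, 7
d = r₁ − r₂: -1, 0, 0, -2, 3, 0, 0
d²: 1, 0, 0, 4, 9, 0, 0; Σd² = 14
ρ = 1 − 6·14/(7·48) = 1 − 84/336 = 0.750

0.750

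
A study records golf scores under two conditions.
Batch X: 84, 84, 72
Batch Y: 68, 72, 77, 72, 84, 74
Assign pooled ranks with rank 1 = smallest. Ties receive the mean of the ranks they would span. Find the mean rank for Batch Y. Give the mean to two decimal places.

4.33

Sorted (ascending): 68, 72, 72, 72, 74, 77, 84, 84, 84
The 3 values of 72 occupy positions 2–4 → average rank 3.
The 3 values of 84 occupy positions 7–9 → average rank 8.
Batch Y values → pooled ranks: 68→1, 72→3, 77→6, 72→3, 84→8, 74→5
Mean rank = (1 + 3 + 6 + 3 + 8 + 5) / 6 = 4.33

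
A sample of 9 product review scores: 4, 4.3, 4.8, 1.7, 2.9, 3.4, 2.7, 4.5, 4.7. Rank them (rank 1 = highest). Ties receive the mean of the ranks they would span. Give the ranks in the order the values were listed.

5, 4, 1, 9, 7, 6, 8, 3, 2

Sorted (descending): 4.8, 4.7, 4.5, 4.3, 4, 3.4, 2.9, 2.7, 1.7
No ties — each value takes its position as its rank.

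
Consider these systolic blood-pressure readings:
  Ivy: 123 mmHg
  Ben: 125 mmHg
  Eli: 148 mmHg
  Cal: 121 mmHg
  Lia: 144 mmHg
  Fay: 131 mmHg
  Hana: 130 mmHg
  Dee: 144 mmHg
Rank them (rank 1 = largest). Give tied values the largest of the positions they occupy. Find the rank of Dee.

Sorted (descending): 148, 144, 144, 131, 130, 125, 123, 121
The 2 values of 144 occupy positions 2–3 → each gets rank 3.
Dee has value 144 mmHg → rank 3.

3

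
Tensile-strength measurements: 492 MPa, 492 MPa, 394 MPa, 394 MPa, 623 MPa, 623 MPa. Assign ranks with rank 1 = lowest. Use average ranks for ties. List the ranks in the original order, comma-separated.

Sorted (ascending): 394, 394, 492, 492, 623, 623
The 2 values of 394 occupy positions 1–2 → average rank (1+2)/2 = 1.5.
The 2 values of 492 occupy positions 3–4 → average rank (3+4)/2 = 3.5.
The 2 values of 623 occupy positions 5–6 → average rank (5+6)/2 = 5.5.

3.5, 3.5, 1.5, 1.5, 5.5, 5.5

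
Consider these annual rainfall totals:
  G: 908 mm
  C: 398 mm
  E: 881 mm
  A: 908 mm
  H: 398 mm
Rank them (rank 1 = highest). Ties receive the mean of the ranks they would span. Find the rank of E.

Sorted (descending): 908, 908, 881, 398, 398
The 2 values of 908 occupy positions 1–2 → average rank (1+2)/2 = 1.5.
The 2 values of 398 occupy positions 4–5 → average rank (4+5)/2 = 4.5.
E has value 881 mm → rank 3.

3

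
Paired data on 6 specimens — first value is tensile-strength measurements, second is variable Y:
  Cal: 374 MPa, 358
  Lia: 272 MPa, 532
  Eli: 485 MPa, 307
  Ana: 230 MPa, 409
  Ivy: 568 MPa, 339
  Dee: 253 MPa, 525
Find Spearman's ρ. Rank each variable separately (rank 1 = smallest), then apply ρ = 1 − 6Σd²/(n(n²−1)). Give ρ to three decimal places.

Ranks of variable 1: 4, 3, 5, 1, 6, 2
Ranks of variable 2: 3, 6, 1, 4, 2, 5
d = r₁ − r₂: 1, -3, 4, -3, 4, -3
d²: 1, 9, 16, 9, 16, 9; Σd² = 60
ρ = 1 − 6·60/(6·35) = 1 − 360/210 = -0.714

-0.714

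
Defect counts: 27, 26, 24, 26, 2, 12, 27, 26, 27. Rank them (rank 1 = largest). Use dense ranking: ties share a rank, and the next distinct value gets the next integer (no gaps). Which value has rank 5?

2

Sorted (descending): 27, 27, 27, 26, 26, 26, 24, 12, 2
The 3 values of 27 share dense rank 1.
The 3 values of 26 share dense rank 2.
Remaining distinct values take the next consecutive integers.
Rank 5 → value 2.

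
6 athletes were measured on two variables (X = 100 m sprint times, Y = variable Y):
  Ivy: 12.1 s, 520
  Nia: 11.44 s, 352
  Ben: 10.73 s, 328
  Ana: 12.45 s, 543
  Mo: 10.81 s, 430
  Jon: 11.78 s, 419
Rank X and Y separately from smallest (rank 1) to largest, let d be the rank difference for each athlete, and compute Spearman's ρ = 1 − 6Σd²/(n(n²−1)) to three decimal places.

0.829

Ranks of variable 1: 5, 3, 1, 6, 2, 4
Ranks of variable 2: 5, 2, 1, 6, 4, 3
d = r₁ − r₂: 0, 1, 0, 0, -2, 1
d²: 0, 1, 0, 0, 4, 1; Σd² = 6
ρ = 1 − 6·6/(6·35) = 1 − 36/210 = 0.829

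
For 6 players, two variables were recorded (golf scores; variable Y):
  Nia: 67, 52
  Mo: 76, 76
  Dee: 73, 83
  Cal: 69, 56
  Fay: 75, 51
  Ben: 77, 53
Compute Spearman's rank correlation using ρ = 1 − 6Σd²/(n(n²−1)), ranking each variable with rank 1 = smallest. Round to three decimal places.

Ranks of variable 1: 1, 5, 3, 2, 4, 6
Ranks of variable 2: 2, 5, 6, 4, 1, 3
d = r₁ − r₂: -1, 0, -3, -2, 3, 3
d²: 1, 0, 9, 4, 9, 9; Σd² = 32
ρ = 1 − 6·32/(6·35) = 1 − 192/210 = 0.086

0.086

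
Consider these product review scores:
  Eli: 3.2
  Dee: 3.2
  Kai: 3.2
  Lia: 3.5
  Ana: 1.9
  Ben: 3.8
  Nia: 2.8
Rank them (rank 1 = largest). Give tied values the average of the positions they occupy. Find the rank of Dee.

Sorted (descending): 3.8, 3.5, 3.2, 3.2, 3.2, 2.8, 1.9
The 3 values of 3.2 occupy positions 3–5 → average rank 4.
Dee has value 3.2 → rank 4.

4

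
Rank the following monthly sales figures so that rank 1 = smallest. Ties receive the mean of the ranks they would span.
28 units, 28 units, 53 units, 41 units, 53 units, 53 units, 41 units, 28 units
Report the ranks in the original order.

2, 2, 7, 4.5, 7, 7, 4.5, 2

Sorted (ascending): 28, 28, 28, 41, 41, 53, 53, 53
The 3 values of 28 occupy positions 1–3 → average rank 2.
The 2 values of 41 occupy positions 4–5 → average rank (4+5)/2 = 4.5.
The 3 values of 53 occupy positions 6–8 → average rank 7.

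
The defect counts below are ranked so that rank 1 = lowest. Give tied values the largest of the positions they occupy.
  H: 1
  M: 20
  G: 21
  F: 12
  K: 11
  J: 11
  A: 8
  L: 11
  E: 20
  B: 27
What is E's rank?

8

Sorted (ascending): 1, 8, 11, 11, 11, 12, 20, 20, 21, 27
The 3 values of 11 occupy positions 3–5 → each gets rank 5.
The 2 values of 20 occupy positions 7–8 → each gets rank 8.
E has value 20 → rank 8.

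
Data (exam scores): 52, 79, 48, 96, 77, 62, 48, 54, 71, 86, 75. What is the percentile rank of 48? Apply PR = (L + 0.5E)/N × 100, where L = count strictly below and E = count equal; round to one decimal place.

N = 11.
Strictly below 48: 0. Equal to 48: 2.
PR = (0 + 0.5·2)/11 × 100 = 9.1

9.1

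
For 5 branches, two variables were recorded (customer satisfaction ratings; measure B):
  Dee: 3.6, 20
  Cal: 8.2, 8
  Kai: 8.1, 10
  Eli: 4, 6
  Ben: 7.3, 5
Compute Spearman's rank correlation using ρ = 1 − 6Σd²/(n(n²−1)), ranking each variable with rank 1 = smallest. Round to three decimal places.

-0.200

Ranks of variable 1: 1, 5, 4, 2, 3
Ranks of variable 2: 5, 3, 4, 2, 1
d = r₁ − r₂: -4, 2, 0, 0, 2
d²: 16, 4, 0, 0, 4; Σd² = 24
ρ = 1 − 6·24/(5·24) = 1 − 144/120 = -0.200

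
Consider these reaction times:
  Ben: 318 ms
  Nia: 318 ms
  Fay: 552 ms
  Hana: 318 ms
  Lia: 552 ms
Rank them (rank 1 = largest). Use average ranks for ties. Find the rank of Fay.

Sorted (descending): 552, 552, 318, 318, 318
The 2 values of 552 occupy positions 1–2 → average rank (1+2)/2 = 1.5.
The 3 values of 318 occupy positions 3–5 → average rank 4.
Fay has value 552 ms → rank 1.5.

1.5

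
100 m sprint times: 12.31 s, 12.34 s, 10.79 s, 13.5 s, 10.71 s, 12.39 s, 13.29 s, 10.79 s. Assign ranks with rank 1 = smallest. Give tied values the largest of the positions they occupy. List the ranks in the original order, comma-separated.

4, 5, 3, 8, 1, 6, 7, 3

Sorted (ascending): 10.71, 10.79, 10.79, 12.31, 12.34, 12.39, 13.29, 13.5
The 2 values of 10.79 occupy positions 2–3 → each gets rank 3.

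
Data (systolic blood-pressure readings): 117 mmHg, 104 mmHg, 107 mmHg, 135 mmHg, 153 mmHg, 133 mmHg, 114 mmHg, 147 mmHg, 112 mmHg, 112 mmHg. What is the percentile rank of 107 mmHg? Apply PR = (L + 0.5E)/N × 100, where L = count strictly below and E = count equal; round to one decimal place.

15.0

N = 10.
Strictly below 107: 1. Equal to 107: 1.
PR = (1 + 0.5·1)/10 × 100 = 15.0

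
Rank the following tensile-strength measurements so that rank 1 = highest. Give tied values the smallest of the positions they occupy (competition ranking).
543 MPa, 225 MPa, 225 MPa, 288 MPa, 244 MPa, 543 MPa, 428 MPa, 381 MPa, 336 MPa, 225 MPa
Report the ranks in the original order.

Sorted (descending): 543, 543, 428, 381, 336, 288, 244, 225, 225, 225
The 2 values of 543 occupy positions 1–2 → each gets rank 1.
The 3 values of 225 occupy positions 8–10 → each gets rank 8.

1, 8, 8, 6, 7, 1, 3, 4, 5, 8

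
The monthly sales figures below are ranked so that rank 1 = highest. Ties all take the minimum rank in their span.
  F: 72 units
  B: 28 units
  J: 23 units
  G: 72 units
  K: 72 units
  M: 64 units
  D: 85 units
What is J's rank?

Sorted (descending): 85, 72, 72, 72, 64, 28, 23
The 3 values of 72 occupy positions 2–4 → each gets rank 2.
J has value 23 units → rank 7.

7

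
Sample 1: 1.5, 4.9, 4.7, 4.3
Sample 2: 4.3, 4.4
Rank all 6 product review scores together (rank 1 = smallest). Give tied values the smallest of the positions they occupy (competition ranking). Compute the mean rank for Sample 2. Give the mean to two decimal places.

3.00

Sorted (ascending): 1.5, 4.3, 4.3, 4.4, 4.7, 4.9
The 2 values of 4.3 occupy positions 2–3 → each gets rank 2.
Sample 2 values → pooled ranks: 4.3→2, 4.4→4
Mean rank = (2 + 4) / 2 = 3.00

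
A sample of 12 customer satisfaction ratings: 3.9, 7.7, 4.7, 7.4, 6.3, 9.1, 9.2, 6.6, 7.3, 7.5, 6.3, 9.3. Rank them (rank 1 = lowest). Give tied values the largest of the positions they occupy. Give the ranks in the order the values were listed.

1, 9, 2, 7, 4, 10, 11, 5, 6, 8, 4, 12

Sorted (ascending): 3.9, 4.7, 6.3, 6.3, 6.6, 7.3, 7.4, 7.5, 7.7, 9.1, 9.2, 9.3
The 2 values of 6.3 occupy positions 3–4 → each gets rank 4.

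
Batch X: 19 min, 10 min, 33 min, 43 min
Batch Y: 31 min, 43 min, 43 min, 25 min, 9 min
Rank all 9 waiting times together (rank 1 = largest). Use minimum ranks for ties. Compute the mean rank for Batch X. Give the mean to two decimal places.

Sorted (descending): 43, 43, 43, 33, 31, 25, 19, 10, 9
The 3 values of 43 occupy positions 1–3 → each gets rank 1.
Batch X values → pooled ranks: 19→7, 10→8, 33→4, 43→1
Mean rank = (7 + 8 + 4 + 1) / 4 = 5.00

5.00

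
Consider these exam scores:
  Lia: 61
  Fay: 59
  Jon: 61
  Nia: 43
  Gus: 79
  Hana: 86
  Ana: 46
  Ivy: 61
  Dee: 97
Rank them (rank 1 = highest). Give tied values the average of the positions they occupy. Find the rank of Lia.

Sorted (descending): 97, 86, 79, 61, 61, 61, 59, 46, 43
The 3 values of 61 occupy positions 4–6 → average rank 5.
Lia has value 61 → rank 5.

5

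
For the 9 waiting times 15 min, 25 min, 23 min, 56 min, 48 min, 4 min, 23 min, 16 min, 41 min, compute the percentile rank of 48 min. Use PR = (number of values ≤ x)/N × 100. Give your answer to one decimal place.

N = 9.
Strictly below 48: 7. Equal to 48: 1.
PR = 8/9 × 100 = 88.9

88.9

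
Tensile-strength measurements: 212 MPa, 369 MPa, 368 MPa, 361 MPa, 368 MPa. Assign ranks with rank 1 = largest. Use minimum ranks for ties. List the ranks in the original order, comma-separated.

Sorted (descending): 369, 368, 368, 361, 212
The 2 values of 368 occupy positions 2–3 → each gets rank 2.

5, 1, 2, 4, 2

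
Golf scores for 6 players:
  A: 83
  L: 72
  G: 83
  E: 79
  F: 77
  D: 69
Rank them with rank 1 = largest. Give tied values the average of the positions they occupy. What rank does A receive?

Sorted (descending): 83, 83, 79, 77, 72, 69
The 2 values of 83 occupy positions 1–2 → average rank (1+2)/2 = 1.5.
A has value 83 → rank 1.5.

1.5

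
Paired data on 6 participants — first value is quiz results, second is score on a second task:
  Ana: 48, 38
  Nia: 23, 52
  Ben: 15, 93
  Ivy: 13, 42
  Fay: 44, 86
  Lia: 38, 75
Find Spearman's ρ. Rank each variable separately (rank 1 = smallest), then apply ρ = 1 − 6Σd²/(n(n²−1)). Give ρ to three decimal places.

-0.200

Ranks of variable 1: 6, 3, 2, 1, 5, 4
Ranks of variable 2: 1, 3, 6, 2, 5, 4
d = r₁ − r₂: 5, 0, -4, -1, 0, 0
d²: 25, 0, 16, 1, 0, 0; Σd² = 42
ρ = 1 − 6·42/(6·35) = 1 − 252/210 = -0.200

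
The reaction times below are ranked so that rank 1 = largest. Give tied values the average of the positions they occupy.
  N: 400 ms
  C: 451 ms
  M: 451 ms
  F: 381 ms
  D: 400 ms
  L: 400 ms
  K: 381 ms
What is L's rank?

Sorted (descending): 451, 451, 400, 400, 400, 381, 381
The 2 values of 451 occupy positions 1–2 → average rank (1+2)/2 = 1.5.
The 3 values of 400 occupy positions 3–5 → average rank 4.
The 2 values of 381 occupy positions 6–7 → average rank (6+7)/2 = 6.5.
L has value 400 ms → rank 4.

4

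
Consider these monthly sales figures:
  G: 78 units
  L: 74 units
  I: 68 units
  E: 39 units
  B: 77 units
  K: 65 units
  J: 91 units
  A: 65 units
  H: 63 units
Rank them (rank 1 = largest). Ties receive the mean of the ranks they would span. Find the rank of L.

Sorted (descending): 91, 78, 77, 74, 68, 65, 65, 63, 39
The 2 values of 65 occupy positions 6–7 → average rank (6+7)/2 = 6.5.
L has value 74 units → rank 4.

4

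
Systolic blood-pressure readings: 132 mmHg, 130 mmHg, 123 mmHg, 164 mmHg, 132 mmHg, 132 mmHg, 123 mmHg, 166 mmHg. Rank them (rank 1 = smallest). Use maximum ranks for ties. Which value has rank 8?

Sorted (ascending): 123, 123, 130, 132, 132, 132, 164, 166
The 2 values of 123 occupy positions 1–2 → each gets rank 2.
The 3 values of 132 occupy positions 4–6 → each gets rank 6.
Rank 8 → value 166.

166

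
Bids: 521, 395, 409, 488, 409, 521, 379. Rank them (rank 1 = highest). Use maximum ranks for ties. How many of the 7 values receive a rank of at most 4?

3

Sorted (descending): 521, 521, 488, 409, 409, 395, 379
The 2 values of 521 occupy positions 1–2 → each gets rank 2.
The 2 values of 409 occupy positions 4–5 → each gets rank 5.
Ranks ≤ 4: {2, 2, 3} → 3 values.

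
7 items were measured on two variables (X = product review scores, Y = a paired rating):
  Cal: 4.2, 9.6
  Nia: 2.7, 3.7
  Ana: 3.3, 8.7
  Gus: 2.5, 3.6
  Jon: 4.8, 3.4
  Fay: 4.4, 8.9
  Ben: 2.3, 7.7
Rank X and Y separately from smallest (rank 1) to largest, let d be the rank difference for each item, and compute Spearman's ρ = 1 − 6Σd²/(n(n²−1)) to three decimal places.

Ranks of variable 1: 5, 3, 4, 2, 7, 6, 1
Ranks of variable 2: 7, 3, 5, 2, 1, 6, 4
d = r₁ − r₂: -2, 0, -1, 0, 6, 0, -3
d²: 4, 0, 1, 0, 36, 0, 9; Σd² = 50
ρ = 1 − 6·50/(7·48) = 1 − 300/336 = 0.107

0.107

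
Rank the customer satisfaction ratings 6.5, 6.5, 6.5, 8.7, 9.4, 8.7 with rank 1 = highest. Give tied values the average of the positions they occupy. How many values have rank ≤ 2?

Sorted (descending): 9.4, 8.7, 8.7, 6.5, 6.5, 6.5
The 2 values of 8.7 occupy positions 2–3 → average rank (2+3)/2 = 2.5.
The 3 values of 6.5 occupy positions 4–6 → average rank 5.
Ranks ≤ 2: {1} → 1 value.

1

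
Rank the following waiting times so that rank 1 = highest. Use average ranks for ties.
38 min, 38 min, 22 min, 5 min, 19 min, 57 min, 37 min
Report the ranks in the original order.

Sorted (descending): 57, 38, 38, 37, 22, 19, 5
The 2 values of 38 occupy positions 2–3 → average rank (2+3)/2 = 2.5.

2.5, 2.5, 5, 7, 6, 1, 4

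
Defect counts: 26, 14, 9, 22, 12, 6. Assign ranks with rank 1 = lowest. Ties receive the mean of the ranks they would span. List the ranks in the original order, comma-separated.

Sorted (ascending): 6, 9, 12, 14, 22, 26
No ties — each value takes its position as its rank.

6, 4, 2, 5, 3, 1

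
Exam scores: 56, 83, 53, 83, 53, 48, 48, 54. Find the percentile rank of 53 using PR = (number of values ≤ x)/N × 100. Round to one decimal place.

50.0

N = 8.
Strictly below 53: 2. Equal to 53: 2.
PR = 4/8 × 100 = 50.0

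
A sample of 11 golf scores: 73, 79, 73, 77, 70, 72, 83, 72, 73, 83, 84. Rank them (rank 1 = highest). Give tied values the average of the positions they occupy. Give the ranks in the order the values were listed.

Sorted (descending): 84, 83, 83, 79, 77, 73, 73, 73, 72, 72, 70
The 2 values of 83 occupy positions 2–3 → average rank (2+3)/2 = 2.5.
The 3 values of 73 occupy positions 6–8 → average rank 7.
The 2 values of 72 occupy positions 9–10 → average rank (9+10)/2 = 9.5.

7, 4, 7, 5, 11, 9.5, 2.5, 9.5, 7, 2.5, 1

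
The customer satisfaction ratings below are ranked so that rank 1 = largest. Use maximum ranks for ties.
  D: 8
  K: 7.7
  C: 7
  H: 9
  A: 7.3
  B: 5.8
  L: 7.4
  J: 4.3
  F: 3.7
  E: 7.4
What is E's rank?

Sorted (descending): 9, 8, 7.7, 7.4, 7.4, 7.3, 7, 5.8, 4.3, 3.7
The 2 values of 7.4 occupy positions 4–5 → each gets rank 5.
E has value 7.4 → rank 5.

5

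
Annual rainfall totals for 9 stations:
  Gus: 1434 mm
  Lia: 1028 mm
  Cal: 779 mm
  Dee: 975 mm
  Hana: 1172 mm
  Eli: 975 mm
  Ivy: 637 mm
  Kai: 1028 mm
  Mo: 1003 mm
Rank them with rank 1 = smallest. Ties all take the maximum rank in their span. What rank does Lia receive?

Sorted (ascending): 637, 779, 975, 975, 1003, 1028, 1028, 1172, 1434
The 2 values of 975 occupy positions 3–4 → each gets rank 4.
The 2 values of 1028 occupy positions 6–7 → each gets rank 7.
Lia has value 1028 mm → rank 7.

7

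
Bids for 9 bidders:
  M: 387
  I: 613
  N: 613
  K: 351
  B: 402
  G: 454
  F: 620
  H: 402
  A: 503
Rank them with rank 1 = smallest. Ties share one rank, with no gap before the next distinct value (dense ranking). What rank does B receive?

Sorted (ascending): 351, 387, 402, 402, 454, 503, 613, 613, 620
The 2 values of 402 share dense rank 3.
The 2 values of 613 share dense rank 6.
Remaining distinct values take the next consecutive integers.
B has value 402 → rank 3.

3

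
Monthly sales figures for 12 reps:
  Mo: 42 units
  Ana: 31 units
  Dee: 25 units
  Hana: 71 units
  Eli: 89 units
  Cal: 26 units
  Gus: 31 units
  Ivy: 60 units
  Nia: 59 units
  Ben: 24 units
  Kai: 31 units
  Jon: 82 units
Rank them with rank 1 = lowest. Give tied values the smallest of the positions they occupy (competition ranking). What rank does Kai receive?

4

Sorted (ascending): 24, 25, 26, 31, 31, 31, 42, 59, 60, 71, 82, 89
The 3 values of 31 occupy positions 4–6 → each gets rank 4.
Kai has value 31 units → rank 4.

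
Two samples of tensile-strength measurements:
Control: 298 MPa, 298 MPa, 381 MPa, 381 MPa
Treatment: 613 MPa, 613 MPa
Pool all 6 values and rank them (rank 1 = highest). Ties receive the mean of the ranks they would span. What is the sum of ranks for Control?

18

Sorted (descending): 613, 613, 381, 381, 298, 298
The 2 values of 613 occupy positions 1–2 → average rank (1+2)/2 = 1.5.
The 2 values of 381 occupy positions 3–4 → average rank (3+4)/2 = 3.5.
The 2 values of 298 occupy positions 5–6 → average rank (5+6)/2 = 5.5.
Control values → pooled ranks: 298→5.5, 298→5.5, 381→3.5, 381→3.5
Rank sum = 5.5 + 5.5 + 3.5 + 3.5 = 18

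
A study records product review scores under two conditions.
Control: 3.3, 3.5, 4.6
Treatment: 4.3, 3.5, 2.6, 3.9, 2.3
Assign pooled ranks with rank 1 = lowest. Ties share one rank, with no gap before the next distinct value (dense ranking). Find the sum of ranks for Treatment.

Sorted (ascending): 2.3, 2.6, 3.3, 3.5, 3.5, 3.9, 4.3, 4.6
The 2 values of 3.5 share dense rank 4.
Remaining distinct values take the next consecutive integers.
Treatment values → pooled ranks: 4.3→6, 3.5→4, 2.6→2, 3.9→5, 2.3→1
Rank sum = 6 + 4 + 2 + 5 + 1 = 18

18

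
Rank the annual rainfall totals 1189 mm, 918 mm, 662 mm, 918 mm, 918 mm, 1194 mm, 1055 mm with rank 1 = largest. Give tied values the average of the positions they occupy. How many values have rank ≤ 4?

3

Sorted (descending): 1194, 1189, 1055, 918, 918, 918, 662
The 3 values of 918 occupy positions 4–6 → average rank 5.
Ranks ≤ 4: {1, 2, 3} → 3 values.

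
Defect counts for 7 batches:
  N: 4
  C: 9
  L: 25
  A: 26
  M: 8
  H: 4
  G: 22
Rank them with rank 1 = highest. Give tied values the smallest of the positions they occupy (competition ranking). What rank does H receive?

Sorted (descending): 26, 25, 22, 9, 8, 4, 4
The 2 values of 4 occupy positions 6–7 → each gets rank 6.
H has value 4 → rank 6.

6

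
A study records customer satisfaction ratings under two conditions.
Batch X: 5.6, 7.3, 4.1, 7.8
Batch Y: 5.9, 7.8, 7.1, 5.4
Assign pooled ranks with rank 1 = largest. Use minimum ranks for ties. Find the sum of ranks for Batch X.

18

Sorted (descending): 7.8, 7.8, 7.3, 7.1, 5.9, 5.6, 5.4, 4.1
The 2 values of 7.8 occupy positions 1–2 → each gets rank 1.
Batch X values → pooled ranks: 5.6→6, 7.3→3, 4.1→8, 7.8→1
Rank sum = 6 + 3 + 8 + 1 = 18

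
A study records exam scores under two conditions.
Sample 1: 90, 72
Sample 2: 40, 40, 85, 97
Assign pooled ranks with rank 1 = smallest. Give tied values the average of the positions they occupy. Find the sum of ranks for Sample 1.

8

Sorted (ascending): 40, 40, 72, 85, 90, 97
The 2 values of 40 occupy positions 1–2 → average rank (1+2)/2 = 1.5.
Sample 1 values → pooled ranks: 90→5, 72→3
Rank sum = 5 + 3 = 8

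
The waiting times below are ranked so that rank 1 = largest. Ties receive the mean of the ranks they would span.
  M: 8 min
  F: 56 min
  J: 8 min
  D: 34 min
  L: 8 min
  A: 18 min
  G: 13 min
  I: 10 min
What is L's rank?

Sorted (descending): 56, 34, 18, 13, 10, 8, 8, 8
The 3 values of 8 occupy positions 6–8 → average rank 7.
L has value 8 min → rank 7.

7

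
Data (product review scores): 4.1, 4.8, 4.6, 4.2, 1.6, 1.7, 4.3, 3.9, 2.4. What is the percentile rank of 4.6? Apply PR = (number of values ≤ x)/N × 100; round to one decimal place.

N = 9.
Strictly below 4.6: 7. Equal to 4.6: 1.
PR = 8/9 × 100 = 88.9

88.9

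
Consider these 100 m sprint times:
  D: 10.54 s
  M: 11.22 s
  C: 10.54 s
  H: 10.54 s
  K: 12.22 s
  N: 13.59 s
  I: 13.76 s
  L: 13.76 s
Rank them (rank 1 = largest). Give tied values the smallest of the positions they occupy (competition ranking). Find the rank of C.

6

Sorted (descending): 13.76, 13.76, 13.59, 12.22, 11.22, 10.54, 10.54, 10.54
The 2 values of 13.76 occupy positions 1–2 → each gets rank 1.
The 3 values of 10.54 occupy positions 6–8 → each gets rank 6.
C has value 10.54 s → rank 6.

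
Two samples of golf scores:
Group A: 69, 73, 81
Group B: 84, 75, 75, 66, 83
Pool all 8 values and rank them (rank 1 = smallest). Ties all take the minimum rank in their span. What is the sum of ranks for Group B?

24

Sorted (ascending): 66, 69, 73, 75, 75, 81, 83, 84
The 2 values of 75 occupy positions 4–5 → each gets rank 4.
Group B values → pooled ranks: 84→8, 75→4, 75→4, 66→1, 83→7
Rank sum = 8 + 4 + 4 + 1 + 7 = 24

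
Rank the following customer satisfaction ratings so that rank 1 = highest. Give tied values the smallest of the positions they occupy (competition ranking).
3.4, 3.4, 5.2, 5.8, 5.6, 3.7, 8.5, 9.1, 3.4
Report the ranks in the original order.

Sorted (descending): 9.1, 8.5, 5.8, 5.6, 5.2, 3.7, 3.4, 3.4, 3.4
The 3 values of 3.4 occupy positions 7–9 → each gets rank 7.

7, 7, 5, 3, 4, 6, 2, 1, 7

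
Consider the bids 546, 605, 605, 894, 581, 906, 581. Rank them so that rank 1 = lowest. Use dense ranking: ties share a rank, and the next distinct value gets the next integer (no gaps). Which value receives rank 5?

906

Sorted (ascending): 546, 581, 581, 605, 605, 894, 906
The 2 values of 581 share dense rank 2.
The 2 values of 605 share dense rank 3.
Remaining distinct values take the next consecutive integers.
Rank 5 → value 906.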